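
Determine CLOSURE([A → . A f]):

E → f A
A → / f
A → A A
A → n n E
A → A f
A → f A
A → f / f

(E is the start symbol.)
{ [A → . / f], [A → . A A], [A → . A f], [A → . f / f], [A → . f A], [A → . n n E] }

To compute CLOSURE, for each item [A → α.Bβ] where B is a non-terminal, add [B → .γ] for all productions B → γ; repeat for the newly added items until nothing changes.

Start with: [A → . A f]
  [A → . A f] has the dot before A: add [A → . / f], [A → . A A], [A → . n n E], [A → . f A], [A → . f / f]
No further items can be added.

CLOSURE = { [A → . / f], [A → . A A], [A → . A f], [A → . f / f], [A → . f A], [A → . n n E] }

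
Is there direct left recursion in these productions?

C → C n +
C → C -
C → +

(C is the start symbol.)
Yes, C is left-recursive

C → C n +: LEFT RECURSIVE (starts with C)
C → C -: LEFT RECURSIVE (starts with C)
C → +: starts with '+'

The grammar has direct left recursion on: C.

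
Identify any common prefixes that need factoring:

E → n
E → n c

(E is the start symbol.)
Left-factoring is needed when two productions for the same non-terminal
share a common prefix on the right-hand side.

Productions for E:
  E → n
  E → n c

Found common prefix 'n' in productions for E

Answer: Yes, E has productions with common prefix 'n'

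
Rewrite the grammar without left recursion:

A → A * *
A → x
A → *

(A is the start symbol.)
A → x A'
A → * A'
A' → * * A'
A' → ε

A is directly left-recursive. The standard transformation for
  A → A α₁ | ... | A α_m | β₁ | ... | β_n
is
  A  → β₁ A' | ... | β_n A'
  A' → α₁ A' | ... | α_m A' | ε

A → x becomes A → x A'
A → * becomes A → * A'
A → A * * becomes A' → * * A'
Add A' → ε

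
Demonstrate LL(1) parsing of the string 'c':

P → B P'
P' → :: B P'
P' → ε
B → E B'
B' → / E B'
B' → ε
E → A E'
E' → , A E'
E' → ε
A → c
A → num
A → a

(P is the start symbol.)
LL(1) parsing maintains a stack (initially the start symbol over $) and the input. At each step: if the stack top is a terminal, match it against the current input token; if it is a non-terminal N, replace it with the RHS of M[N, lookahead] (the unique production whose predict set contains the lookahead).

Stack is shown with the top on the left.

Stack         Input  Action
---------------------------
P $           c $    output P → B P'
B P' $        c $    output B → E B'
E B' P' $     c $    output E → A E'
A E' B' P' $  c $    output A → c
c E' B' P' $  c $    match 'c'
E' B' P' $    $      output E' → ε
B' P' $       $      output B' → ε
P' $          $      output P' → ε
$             $      accept

The string is accepted.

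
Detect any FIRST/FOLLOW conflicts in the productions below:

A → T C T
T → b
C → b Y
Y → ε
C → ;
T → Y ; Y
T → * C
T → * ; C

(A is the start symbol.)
A FIRST/FOLLOW conflict occurs when a non-terminal N has a nullable alternative N → β (β ⇒* ε) and another alternative N → α with FIRST(α) ∩ FOLLOW(N) ≠ ∅: on such a lookahead the parser cannot decide between expanding α and letting N vanish via β.

Nullable non-terminals: Y.
Y has a nullable alternative but only one production, so nothing to check.

A, C, T have no nullable alternative, so no FIRST/FOLLOW check is needed there.

No FIRST/FOLLOW conflicts found.

Answer: No FIRST/FOLLOW conflicts.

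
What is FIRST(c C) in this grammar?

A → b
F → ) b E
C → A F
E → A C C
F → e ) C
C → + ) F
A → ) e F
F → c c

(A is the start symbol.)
{ 'c' }

To compute FIRST(c C), process the symbols left to right:
Symbol c is a terminal. Add 'c' and stop.
FIRST(c C) = { 'c' }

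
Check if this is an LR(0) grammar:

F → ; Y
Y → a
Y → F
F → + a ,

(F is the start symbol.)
Yes, the grammar is LR(0)

A grammar is LR(0) if no state in the canonical LR(0) collection has:
  - both a shift item (dot before a terminal) and a complete item (shift-reduce conflict), or
  - two or more complete items (reduce-reduce conflict; the accept item [F' → F .] counts as a complete item here).

Augment with F' → F and build the canonical LR(0) collection (I0 = CLOSURE({[F' → . F]}), then GOTO on every symbol after a dot until no new states appear). It has 9 states:
  I0: { [F → . + a ,], [F → . ; Y], [F' → . F] }  — shift
  I1: { [F → + . a ,] }  — shift
  I2: { [F → . + a ,], [F → . ; Y], [F → ; . Y], [Y → . F], [Y → . a] }  — shift
  I3: { [F' → F .] }  — accept
  I4: { [Y → F .] }  — reduce
  I5: { [F → ; Y .] }  — reduce
  I6: { [Y → a .] }  — reduce
  I7: { [F → + a . ,] }  — shift
  I8: { [F → + a , .] }  — reduce

Every state is either a pure shift/goto state or contains exactly one complete item and nothing to shift — no conflicts. The grammar is LR(0).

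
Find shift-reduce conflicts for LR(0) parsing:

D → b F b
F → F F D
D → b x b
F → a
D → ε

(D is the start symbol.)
Yes — I0: [D → .] vs [D → . b F b]; I7: [D → .] vs [D → . b F b]

A shift-reduce conflict occurs when an LR(0) state has both:
  - a complete (reduce) item [A → α .] (dot at the end), and
  - a shift item [B → β . c γ] (dot before a terminal).

Augment with D' → D and build the canonical LR(0) collection (I0 = CLOSURE({[D' → . D]}), then GOTO on every symbol after a dot until no new states appear). It has 10 states:
  I0: { [D → . b F b], [D → . b x b], [D → .], [D' → . D] }  — shift, reduce
  I1: { [D' → D .] }  — accept
  I2: { [D → b . F b], [D → b . x b], [F → . F F D], [F → . a] }  — shift
  I3: { [D → b F . b], [F → . F F D], [F → . a], [F → F . F D] }  — shift
  I4: { [F → a .] }  — reduce
  I5: { [D → b x . b] }  — shift
  I6: { [D → b x b .] }  — reduce
  I7: { [D → . b F b], [D → . b x b], [D → .], [F → . F F D], [F → . a], [F → F . F D], [F → F F . D] }  — shift, reduce
  I8: { [D → b F b .] }  — reduce
  I9: { [F → F F D .] }  — reduce

I0 contains reduce item [D → .] and shift items [D → . b F b], [D → . b x b] — shift-reduce conflict.
I7 contains reduce item [D → .] and shift items [D → . b F b], [D → . b x b], [F → . a] — shift-reduce conflict.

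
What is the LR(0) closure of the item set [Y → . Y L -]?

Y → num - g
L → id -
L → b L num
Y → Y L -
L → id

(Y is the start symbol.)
{ [Y → . Y L -], [Y → . num - g] }

To compute CLOSURE, for each item [A → α.Bβ] where B is a non-terminal, add [B → .γ] for all productions B → γ; repeat for the newly added items until nothing changes.

Start with: [Y → . Y L -]
  [Y → . Y L -] has the dot before Y: add [Y → . num - g]
No further items can be added.

CLOSURE = { [Y → . Y L -], [Y → . num - g] }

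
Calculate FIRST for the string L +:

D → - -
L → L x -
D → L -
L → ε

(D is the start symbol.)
{ '+', 'x' }

FIRST sets of the non-terminals involved (from the grammar, by fixed-point iteration):
  FIRST(L) = { 'x', ε }

To compute FIRST(L +), process the symbols left to right:
Symbol L is a non-terminal. Add FIRST(L) \ {ε} = { 'x' }
L is nullable (ε ∈ FIRST(L)), continue to the next symbol.
Symbol + is a terminal. Add '+' and stop.
FIRST(L +) = { '+', 'x' }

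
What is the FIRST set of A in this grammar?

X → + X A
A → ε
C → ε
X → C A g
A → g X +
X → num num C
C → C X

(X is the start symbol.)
{ 'g', ε }

From A → ε:
  - ε-production, so ε ∈ FIRST(A)
From A → g X +:
  - g is a terminal: add 'g' and stop

Collecting: FIRST(A) = { 'g', ε }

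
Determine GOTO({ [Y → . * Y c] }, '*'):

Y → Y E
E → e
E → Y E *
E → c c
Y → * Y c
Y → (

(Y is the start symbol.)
{ [Y → * . Y c], [Y → . (], [Y → . * Y c], [Y → . Y E] }

GOTO(I, '*') = CLOSURE({ [A → αX.β] : [A → α.Xβ] ∈ I, X = '*' })

Items with dot before '*', with the dot advanced:
  [Y → . * Y c] → [Y → * . Y c]
Closure of the advanced items:
  [Y → * . Y c] has the dot before Y: add [Y → . Y E], [Y → . * Y c], [Y → . (]

GOTO = { [Y → * . Y c], [Y → . (], [Y → . * Y c], [Y → . Y E] }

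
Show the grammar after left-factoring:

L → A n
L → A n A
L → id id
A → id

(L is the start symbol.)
L → A n L'
L' → ε
L' → A
L → id id
A → id

Left-factoring transforms A → αβ₁ | αβ₂ into A → αA' and A' → β₁ | β₂
(α is the longest common prefix among the alternatives). Repeat until
no nonterminal has two alternatives with a common prefix.

Round 1: L has alternatives sharing prefix 'A n'. Introduce L': L → A n L'
  Add: L' → ε
  Add: L' → A

No remaining common prefixes — done.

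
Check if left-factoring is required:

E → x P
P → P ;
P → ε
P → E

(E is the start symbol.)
No, left-factoring is not needed

Left-factoring is needed when two productions for the same non-terminal
share a common prefix on the right-hand side.

Productions for P:
  P → P ;
  P → ε
  P → E

No common prefixes found.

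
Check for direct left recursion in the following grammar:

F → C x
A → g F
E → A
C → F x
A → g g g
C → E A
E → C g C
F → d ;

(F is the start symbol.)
No direct left recursion

Direct left recursion occurs when N → N α for some non-terminal N (the right-hand side begins with the left-hand side itself).

F → C x: starts with C
A → g F: starts with g
E → A: starts with A
C → F x: starts with F
A → g g g: starts with g
C → E A: starts with E
E → C g C: starts with C
F → d ;: starts with d

No direct left recursion found.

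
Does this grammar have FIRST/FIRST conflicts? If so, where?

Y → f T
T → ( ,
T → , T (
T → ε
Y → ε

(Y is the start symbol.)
No FIRST/FIRST conflicts.

A FIRST/FIRST conflict occurs when two productions N → α and N → β for the same non-terminal have FIRST(α) ∩ FIRST(β) ≠ ∅ (with ε ∈ FIRST of a nullable right-hand side, so two nullable alternatives also conflict).

Productions for Y:
  Y → f T: FIRST = { 'f' }
  Y → ε: FIRST = { ε }
Productions for T:
  T → ( ,: FIRST = { '(' }
  T → , T (: FIRST = { ',' }
  T → ε: FIRST = { ε }

All alternatives of each non-terminal have pairwise disjoint FIRST sets.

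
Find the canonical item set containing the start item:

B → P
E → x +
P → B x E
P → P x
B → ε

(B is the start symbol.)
First, augment the grammar with B' → B
I₀ = CLOSURE({ [B' → . B] }):
  [B' → . B] has the dot before B: add [B → . P], [B → .]
  [B → . P] has the dot before P: add [P → . B x E], [P → . P x]
No further items can be added.

I₀ = { [B → . P], [B → .], [B' → . B], [P → . B x E], [P → . P x] }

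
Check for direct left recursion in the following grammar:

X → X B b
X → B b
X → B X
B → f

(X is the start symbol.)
Yes, X is left-recursive

Direct left recursion occurs when N → N α for some non-terminal N (the right-hand side begins with the left-hand side itself).

X → X B b: LEFT RECURSIVE (starts with X)
X → B b: starts with B
X → B X: starts with B
B → f: starts with f

The grammar has direct left recursion on: X.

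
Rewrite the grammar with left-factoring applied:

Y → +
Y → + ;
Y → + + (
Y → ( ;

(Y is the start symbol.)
Y → + Y'
Y' → ε
Y' → ;
Y' → + (
Y → ( ;

Left-factoring transforms A → αβ₁ | αβ₂ into A → αA' and A' → β₁ | β₂
(α is the longest common prefix among the alternatives). Repeat until
no nonterminal has two alternatives with a common prefix.

Round 1: Y has alternatives sharing prefix '+'. Introduce Y': Y → + Y'
  Add: Y' → ε
  Add: Y' → ;
  Add: Y' → + (

No remaining common prefixes — done.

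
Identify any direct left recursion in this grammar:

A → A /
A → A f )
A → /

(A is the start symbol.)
A → A /: LEFT RECURSIVE (starts with A)
A → A f ): LEFT RECURSIVE (starts with A)
A → /: starts with '/'

The grammar has direct left recursion on: A.

Answer: Yes, A is left-recursive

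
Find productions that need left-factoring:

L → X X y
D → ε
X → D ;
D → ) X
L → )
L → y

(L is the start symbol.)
Left-factoring is needed when two productions for the same non-terminal
share a common prefix on the right-hand side.

Productions for L:
  L → X X y
  L → )
  L → y
Productions for D:
  D → ε
  D → ) X

No common prefixes found.

Answer: No, left-factoring is not needed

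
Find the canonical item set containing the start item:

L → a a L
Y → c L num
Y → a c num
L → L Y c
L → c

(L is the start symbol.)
First, augment the grammar with L' → L
I₀ = CLOSURE({ [L' → . L] }):
  [L' → . L] has the dot before L: add [L → . a a L], [L → . L Y c], [L → . c]
No further items can be added.

I₀ = { [L → . L Y c], [L → . a a L], [L → . c], [L' → . L] }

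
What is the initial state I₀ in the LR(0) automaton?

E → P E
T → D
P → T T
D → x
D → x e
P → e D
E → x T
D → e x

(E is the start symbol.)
First, augment the grammar with E' → E
I₀ = CLOSURE({ [E' → . E] }):
  [E' → . E] has the dot before E: add [E → . P E], [E → . x T]
  [E → . P E] has the dot before P: add [P → . T T], [P → . e D]
  [P → . T T] has the dot before T: add [T → . D]
  [T → . D] has the dot before D: add [D → . x], [D → . x e], [D → . e x]
No further items can be added.

I₀ = { [D → . e x], [D → . x e], [D → . x], [E → . P E], [E → . x T], [E' → . E], [P → . T T], [P → . e D], [T → . D] }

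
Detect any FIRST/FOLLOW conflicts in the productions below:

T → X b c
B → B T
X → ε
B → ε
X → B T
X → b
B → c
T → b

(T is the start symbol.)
Yes. B → B T with FOLLOW(B) on { 'b', 'c' }; B → c with FOLLOW(B) on { 'c' }; X → B T with FOLLOW(X) on { 'b' }; X → b with FOLLOW(X) on { 'b' }

Nullable non-terminals: B, X.
FIRST sets used below: FIRST(B) = { 'b', 'c', ε }, FIRST(T) = { 'b', 'c' }

B: nullable alternative(s) B → ε; FOLLOW(B) = { 'b', 'c' }
  B → B T: FIRST \ {ε} = { 'b', 'c' } — overlaps FOLLOW(B) on { 'b', 'c' }: CONFLICT
  B → ε: FIRST \ {ε} = { } — this is the only nullable alternative, skip
  B → c: FIRST \ {ε} = { 'c' } — overlaps FOLLOW(B) on { 'c' }: CONFLICT

X: nullable alternative(s) X → ε; FOLLOW(X) = { 'b' }
  X → ε: FIRST \ {ε} = { } — this is the only nullable alternative, skip
  X → B T: FIRST \ {ε} = { 'b', 'c' } — overlaps FOLLOW(X) on { 'b' }: CONFLICT
  X → b: FIRST \ {ε} = { 'b' } — overlaps FOLLOW(X) on { 'b' }: CONFLICT

T has no nullable alternative, so no FIRST/FOLLOW check is needed there.

So the grammar has 4 FIRST/FOLLOW conflicts (marked CONFLICT above).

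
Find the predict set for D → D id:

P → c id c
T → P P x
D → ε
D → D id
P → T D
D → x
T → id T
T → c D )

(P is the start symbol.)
{ 'id', 'x' }

PREDICT(D → D id) = (FIRST(RHS) \ {ε}) ∪ (FOLLOW(D) if ε ∈ FIRST(RHS), i.e. RHS ⇒* ε)
FIRST(D) = { 'id', 'x', ε }
FIRST(D id) = { 'id', 'x' }
ε ∉ FIRST(D id), so FOLLOW(D) is not added.
PREDICT(D → D id) = { 'id', 'x' }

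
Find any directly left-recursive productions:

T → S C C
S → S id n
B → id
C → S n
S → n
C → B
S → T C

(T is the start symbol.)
T → S C C: starts with S
S → S id n: LEFT RECURSIVE (starts with S)
B → id: starts with id
C → S n: starts with S
S → n: starts with n
C → B: starts with B
S → T C: starts with T

The grammar has direct left recursion on: S.

Answer: Yes, S is left-recursive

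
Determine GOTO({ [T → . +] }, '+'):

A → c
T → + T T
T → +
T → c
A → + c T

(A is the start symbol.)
{ [T → + .] }

GOTO(I, '+') = CLOSURE({ [A → αX.β] : [A → α.Xβ] ∈ I, X = '+' })

Items with dot before '+', with the dot advanced:
  [T → . +] → [T → + .]
Closure adds nothing (no advanced item has the dot before a non-terminal).

GOTO = { [T → + .] }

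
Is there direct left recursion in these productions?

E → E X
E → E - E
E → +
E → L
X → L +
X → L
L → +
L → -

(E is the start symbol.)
E → E X: LEFT RECURSIVE (starts with E)
E → E - E: LEFT RECURSIVE (starts with E)
E → +: starts with '+'
E → L: starts with L
X → L +: starts with L
X → L: starts with L
L → +: starts with '+'
L → -: starts with '-'

The grammar has direct left recursion on: E.

Answer: Yes, E is left-recursive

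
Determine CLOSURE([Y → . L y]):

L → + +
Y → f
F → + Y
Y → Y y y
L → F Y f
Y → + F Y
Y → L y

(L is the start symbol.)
{ [F → . + Y], [L → . + +], [L → . F Y f], [Y → . L y] }

Start with: [Y → . L y]
  [Y → . L y] has the dot before L: add [L → . + +], [L → . F Y f]
  [L → . F Y f] has the dot before F: add [F → . + Y]
No further items can be added.

CLOSURE = { [F → . + Y], [L → . + +], [L → . F Y f], [Y → . L y] }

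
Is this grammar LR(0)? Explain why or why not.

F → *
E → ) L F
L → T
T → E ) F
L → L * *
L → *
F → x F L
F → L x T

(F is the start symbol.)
No. Reduce-reduce conflict: [F → * .] and [L → * .]

Augment with F' → F and build the canonical LR(0) collection (I0 = CLOSURE({[F' → . F]}), then GOTO on every symbol after a dot until no new states appear). It has 20 states:
  I0: { [E → . ) L F], [F → . *], [F → . L x T], [F → . x F L], [F' → . F], [L → . *], [L → . L * *], [L → . T], [T → . E ) F] }  — shift
  I1: { [E → ) . L F], [E → . ) L F], [L → . *], [L → . L * *], [L → . T], [T → . E ) F] }  — shift
  I2: { [F → * .], [L → * .] }  — 2 reduces
  I3: { [T → E . ) F] }  — shift
  I4: { [F' → F .] }  — accept
  I5: { [F → L . x T], [L → L . * *] }  — shift
  I6: { [L → T .] }  — reduce
  I7: { [E → . ) L F], [F → . *], [F → . L x T], [F → . x F L], [F → x . F L], [L → . *], [L → . L * *], [L → . T], [T → . E ) F] }  — shift
  I8: { [E → . ) L F], [F → x F . L], [L → . *], [L → . L * *], [L → . T], [T → . E ) F] }  — shift
  I9: { [L → * .] }  — reduce
  I10: { [F → x F L .], [L → L . * *] }  — shift, reduce
  I11: { [L → L * . *] }  — shift
  I12: { [L → L * * .] }  — reduce
  I13: { [E → . ) L F], [F → L x . T], [T → . E ) F] }  — shift
  I14: { [F → L x T .] }  — reduce
  I15: { [E → . ) L F], [F → . *], [F → . L x T], [F → . x F L], [L → . *], [L → . L * *], [L → . T], [T → . E ) F], [T → E ) . F] }  — shift
  I16: { [T → E ) F .] }  — reduce
  I17: { [E → ) L . F], [E → . ) L F], [F → . *], [F → . L x T], [F → . x F L], [L → . *], [L → . L * *], [L → . T], [L → L . * *], [T → . E ) F] }  — shift
  I18: { [F → * .], [L → * .], [L → L * . *] }  — shift, 2 reduces
  I19: { [E → ) L F .] }  — reduce

Conflict in state I2:
  Reduce-reduce conflict: [F → * .] and [L → * .]
So the grammar is NOT LR(0).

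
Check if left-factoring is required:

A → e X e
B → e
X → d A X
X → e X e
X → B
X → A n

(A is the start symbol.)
No, left-factoring is not needed

Left-factoring is needed when two productions for the same non-terminal
share a common prefix on the right-hand side.

Productions for X:
  X → d A X
  X → e X e
  X → B
  X → A n

No common prefixes found.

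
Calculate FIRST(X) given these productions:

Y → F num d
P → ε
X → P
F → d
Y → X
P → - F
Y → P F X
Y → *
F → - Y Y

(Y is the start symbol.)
To compute FIRST(X), examine every production with X on the left-hand side, reading each right-hand side left to right until a non-nullable symbol is reached.

FIRST sets of the other non-terminals involved (by the same procedure, iterated to a fixed point):
  FIRST(P) = { '-', ε }

From X → P:
  - P is a non-terminal: add FIRST(P) \ {ε} = { '-' }
    P is nullable and nothing follows, so the whole right-hand side can vanish: ε ∈ FIRST(X)

Collecting: FIRST(X) = { '-', ε }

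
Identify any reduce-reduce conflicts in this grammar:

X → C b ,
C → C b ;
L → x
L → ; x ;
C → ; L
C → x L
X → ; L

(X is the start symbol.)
A reduce-reduce conflict occurs when an LR(0) state has two complete items [A → α .] and [B → β .] — both call for a reduction, and with no lookahead the parser cannot choose between them.

Augment with X' → X and build the canonical LR(0) collection (I0 = CLOSURE({[X' → . X]}), then GOTO on every symbol after a dot until no new states appear). It has 14 states:
  I0: { [C → . ; L], [C → . C b ;], [C → . x L], [X → . ; L], [X → . C b ,], [X' → . X] }  — shift
  I1: { [C → ; . L], [L → . ; x ;], [L → . x], [X → ; . L] }  — shift
  I2: { [C → C . b ;], [X → C . b ,] }  — shift
  I3: { [X' → X .] }  — accept
  I4: { [C → x . L], [L → . ; x ;], [L → . x] }  — shift
  I5: { [L → ; . x ;] }  — shift
  I6: { [C → x L .] }  — reduce
  I7: { [L → x .] }  — reduce
  I8: { [L → ; x . ;] }  — shift
  I9: { [L → ; x ; .] }  — reduce
  I10: { [C → C b . ;], [X → C b . ,] }  — shift
  I11: { [X → C b , .] }  — reduce
  I12: { [C → C b ; .] }  — reduce
  I13: { [C → ; L .], [X → ; L .] }  — 2 reduces

I13 contains complete items [C → ; L .], [X → ; L .] — reduce-reduce conflict.

Answer: Yes — I13: [C → ; L .] vs [X → ; L .]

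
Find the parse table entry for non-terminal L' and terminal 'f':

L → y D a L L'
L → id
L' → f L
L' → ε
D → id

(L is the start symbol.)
L' → f L, L' → ε

To find M[L', 'f'], we find productions for L' where 'f' is in the predict set (PREDICT(N → α) = (FIRST(α) \ {ε}) ∪ (FOLLOW(N) if α ⇒* ε)).

Relevant sets:
  FOLLOW(L') = { $, 'f' }

L' → f L: PREDICT = { 'f' }
  'f' is in predict set, so this production goes in M[L', 'f']
L' → ε: PREDICT = { $, 'f' }
  'f' is in predict set, so this production goes in M[L', 'f']

M[L', 'f'] = L' → f L, L' → ε  (a multiply-defined cell — the grammar is not LL(1))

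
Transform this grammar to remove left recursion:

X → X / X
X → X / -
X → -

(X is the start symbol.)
X is directly left-recursive. The standard transformation for
  A → A α₁ | ... | A α_m | β₁ | ... | β_n
is
  A  → β₁ A' | ... | β_n A'
  A' → α₁ A' | ... | α_m A' | ε

X → - becomes X → - X'
X → X / X becomes X' → / X X'
X → X / - becomes X' → / - X'
Add X' → ε

Resulting grammar:
X → - X'
X' → / X X'
X' → / - X'
X' → ε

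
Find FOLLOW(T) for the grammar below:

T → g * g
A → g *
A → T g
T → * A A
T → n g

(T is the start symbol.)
{ $, 'g' }

T is the start symbol, so $ ∈ FOLLOW(T).
In A → T g: T is followed by g, add FIRST(g) \ {ε} = { 'g' }

Taking the union: FOLLOW(T) = { $, 'g' }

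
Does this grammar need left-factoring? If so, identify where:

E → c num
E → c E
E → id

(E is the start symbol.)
Left-factoring is needed when two productions for the same non-terminal
share a common prefix on the right-hand side.

Productions for E:
  E → c num
  E → c E
  E → id

Found common prefix 'c' in productions for E

Answer: Yes, E has productions with common prefix 'c'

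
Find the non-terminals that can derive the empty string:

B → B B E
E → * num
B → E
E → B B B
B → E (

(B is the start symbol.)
A non-terminal is nullable if it can derive ε (the empty string): either it has an ε-production, or it has a production whose right-hand side consists entirely of nullable non-terminals.

There are no ε-productions, so no non-terminal can derive ε.
No non-terminals are nullable.

Answer: None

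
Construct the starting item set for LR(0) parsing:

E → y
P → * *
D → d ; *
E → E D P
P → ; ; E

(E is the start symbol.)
{ [E → . E D P], [E → . y], [E' → . E] }

First, augment the grammar with E' → E
I₀ = CLOSURE({ [E' → . E] }):
  [E' → . E] has the dot before E: add [E → . y], [E → . E D P]
No further items can be added.

I₀ = { [E → . E D P], [E → . y], [E' → . E] }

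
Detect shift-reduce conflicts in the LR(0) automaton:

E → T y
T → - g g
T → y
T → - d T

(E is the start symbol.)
Augment with E' → E and build the canonical LR(0) collection (I0 = CLOSURE({[E' → . E]}), then GOTO on every symbol after a dot until no new states appear). It has 10 states:
  I0: { [E → . T y], [E' → . E], [T → . - d T], [T → . - g g], [T → . y] }  — shift
  I1: { [T → - . d T], [T → - . g g] }  — shift
  I2: { [E' → E .] }  — accept
  I3: { [E → T . y] }  — shift
  I4: { [T → y .] }  — reduce
  I5: { [E → T y .] }  — reduce
  I6: { [T → - d . T], [T → . - d T], [T → . - g g], [T → . y] }  — shift
  I7: { [T → - g . g] }  — shift
  I8: { [T → - g g .] }  — reduce
  I9: { [T → - d T .] }  — reduce

No state contains both a complete item and a shift item.

Answer: No shift-reduce conflicts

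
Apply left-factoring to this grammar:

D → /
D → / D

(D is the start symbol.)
Left-factoring transforms A → αβ₁ | αβ₂ into A → αA' and A' → β₁ | β₂
(α is the longest common prefix among the alternatives). Repeat until
no nonterminal has two alternatives with a common prefix.

Round 1: D has alternatives sharing prefix '/'. Introduce D': D → / D'
  Add: D' → ε
  Add: D' → D

No remaining common prefixes — done.

Resulting grammar:
D → / D'
D' → ε
D' → D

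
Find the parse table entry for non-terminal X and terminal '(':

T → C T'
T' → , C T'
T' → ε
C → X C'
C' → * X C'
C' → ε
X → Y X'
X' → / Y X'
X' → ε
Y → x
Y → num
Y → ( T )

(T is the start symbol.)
X → Y X'

To find M[X, '('], we find productions for X where '(' is in the predict set (PREDICT(N → α) = (FIRST(α) \ {ε}) ∪ (FOLLOW(N) if α ⇒* ε)).

Relevant sets:
  FIRST(Y) = { '(', 'num', 'x' }

X → Y X': PREDICT = { '(', 'num', 'x' }
  '(' is in predict set, so this production goes in M[X, '(']

M[X, '('] = X → Y X'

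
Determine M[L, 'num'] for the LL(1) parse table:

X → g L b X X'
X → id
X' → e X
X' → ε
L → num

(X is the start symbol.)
L → num

To find M[L, 'num'], we find productions for L where 'num' is in the predict set (PREDICT(N → α) = (FIRST(α) \ {ε}) ∪ (FOLLOW(N) if α ⇒* ε)).

L → num: PREDICT = { 'num' }
  'num' is in predict set, so this production goes in M[L, 'num']

M[L, 'num'] = L → num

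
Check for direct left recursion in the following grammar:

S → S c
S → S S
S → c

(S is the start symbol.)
Direct left recursion occurs when N → N α for some non-terminal N (the right-hand side begins with the left-hand side itself).

S → S c: LEFT RECURSIVE (starts with S)
S → S S: LEFT RECURSIVE (starts with S)
S → c: starts with c

The grammar has direct left recursion on: S.

Answer: Yes, S is left-recursive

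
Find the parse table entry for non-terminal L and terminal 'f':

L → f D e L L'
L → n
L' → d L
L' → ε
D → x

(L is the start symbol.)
L → f D e L L'

To find M[L, 'f'], we find productions for L where 'f' is in the predict set (PREDICT(N → α) = (FIRST(α) \ {ε}) ∪ (FOLLOW(N) if α ⇒* ε)).

L → f D e L L': PREDICT = { 'f' }
  'f' is in predict set, so this production goes in M[L, 'f']
L → n: PREDICT = { 'n' }

M[L, 'f'] = L → f D e L L'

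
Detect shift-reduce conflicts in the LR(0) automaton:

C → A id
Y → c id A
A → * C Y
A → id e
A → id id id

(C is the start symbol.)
No shift-reduce conflicts

A shift-reduce conflict occurs when an LR(0) state has both:
  - a complete (reduce) item [A → α .] (dot at the end), and
  - a shift item [B → β . c γ] (dot before a terminal).

Augment with C' → C and build the canonical LR(0) collection (I0 = CLOSURE({[C' → . C]}), then GOTO on every symbol after a dot until no new states appear). It has 14 states:
  I0: { [A → . * C Y], [A → . id e], [A → . id id id], [C → . A id], [C' → . C] }  — shift
  I1: { [A → * . C Y], [A → . * C Y], [A → . id e], [A → . id id id], [C → . A id] }  — shift
  I2: { [C → A . id] }  — shift
  I3: { [C' → C .] }  — accept
  I4: { [A → id . e], [A → id . id id] }  — shift
  I5: { [A → id e .] }  — reduce
  I6: { [A → id id . id] }  — shift
  I7: { [A → id id id .] }  — reduce
  I8: { [C → A id .] }  — reduce
  I9: { [A → * C . Y], [Y → . c id A] }  — shift
  I10: { [A → * C Y .] }  — reduce
  I11: { [Y → c . id A] }  — shift
  I12: { [A → . * C Y], [A → . id e], [A → . id id id], [Y → c id . A] }  — shift
  I13: { [Y → c id A .] }  — reduce

No state contains both a complete item and a shift item.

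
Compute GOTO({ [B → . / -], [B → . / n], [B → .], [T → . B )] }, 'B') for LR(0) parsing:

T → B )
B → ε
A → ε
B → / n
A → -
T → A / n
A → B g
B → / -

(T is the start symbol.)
{ [T → B . )] }

GOTO(I, 'B') = CLOSURE({ [A → αX.β] : [A → α.Xβ] ∈ I, X = 'B' })

Items with dot before 'B', with the dot advanced:
  [T → . B )] → [T → B . )]
Closure adds nothing (no advanced item has the dot before a non-terminal).

GOTO = { [T → B . )] }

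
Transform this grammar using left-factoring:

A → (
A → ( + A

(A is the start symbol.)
A → ( A'
A' → ε
A' → + A

Left-factoring transforms A → αβ₁ | αβ₂ into A → αA' and A' → β₁ | β₂
(α is the longest common prefix among the alternatives). Repeat until
no nonterminal has two alternatives with a common prefix.

Round 1: A has alternatives sharing prefix '('. Introduce A': A → ( A'
  Add: A' → ε
  Add: A' → + A

No remaining common prefixes — done.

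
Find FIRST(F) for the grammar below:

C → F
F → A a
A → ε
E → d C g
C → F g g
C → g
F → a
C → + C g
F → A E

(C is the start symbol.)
FIRST sets of the other non-terminals involved (by the same procedure, iterated to a fixed point):
  FIRST(A) = { ε }
  FIRST(E) = { 'd' }

From F → A a:
  - A is a non-terminal: add FIRST(A) \ {ε} = { }
    A is nullable, so continue to the next symbol
  - a is a terminal: add 'a' and stop
From F → a:
  - a is a terminal: add 'a' and stop
From F → A E:
  - A is a non-terminal: add FIRST(A) \ {ε} = { }
    A is nullable, so continue to the next symbol
  - E is a non-terminal: add FIRST(E) \ {ε} = { 'd' }
    E is not nullable, so stop

Collecting: FIRST(F) = { 'a', 'd' }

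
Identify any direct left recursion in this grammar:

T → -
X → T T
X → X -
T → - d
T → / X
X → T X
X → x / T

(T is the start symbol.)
T → -: starts with '-'
X → T T: starts with T
X → X -: LEFT RECURSIVE (starts with X)
T → - d: starts with '-'
T → / X: starts with '/'
X → T X: starts with T
X → x / T: starts with x

The grammar has direct left recursion on: X.

Answer: Yes, X is left-recursive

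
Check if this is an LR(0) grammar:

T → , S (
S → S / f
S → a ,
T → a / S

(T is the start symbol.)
No. Shift-reduce conflict between [T → a / S .] and [S → S . / f]

A grammar is LR(0) if no state in the canonical LR(0) collection has:
  - both a shift item (dot before a terminal) and a complete item (shift-reduce conflict), or
  - two or more complete items (reduce-reduce conflict; the accept item [T' → T .] counts as a complete item here).

Augment with T' → T and build the canonical LR(0) collection (I0 = CLOSURE({[T' → . T]}), then GOTO on every symbol after a dot until no new states appear). It has 12 states:
  I0: { [T → . , S (], [T → . a / S], [T' → . T] }  — shift
  I1: { [S → . S / f], [S → . a ,], [T → , . S (] }  — shift
  I2: { [T' → T .] }  — accept
  I3: { [T → a . / S] }  — shift
  I4: { [S → . S / f], [S → . a ,], [T → a / . S] }  — shift
  I5: { [S → S . / f], [T → a / S .] }  — shift, reduce
  I6: { [S → a . ,] }  — shift
  I7: { [S → a , .] }  — reduce
  I8: { [S → S / . f] }  — shift
  I9: { [S → S / f .] }  — reduce
  I10: { [S → S . / f], [T → , S . (] }  — shift
  I11: { [T → , S ( .] }  — reduce

Conflict in state I5:
  Shift-reduce conflict between [T → a / S .] and [S → S . / f]
So the grammar is NOT LR(0).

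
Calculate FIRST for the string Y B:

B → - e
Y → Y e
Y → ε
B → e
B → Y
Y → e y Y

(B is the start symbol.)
FIRST sets of the non-terminals involved (from the grammar, by fixed-point iteration):
  FIRST(Y) = { 'e', ε }
  FIRST(B) = { '-', 'e', ε }

To compute FIRST(Y B), process the symbols left to right:
Symbol Y is a non-terminal. Add FIRST(Y) \ {ε} = { 'e' }
Y is nullable (ε ∈ FIRST(Y)), continue to the next symbol.
Symbol B is a non-terminal. Add FIRST(B) \ {ε} = { '-', 'e' }
B is nullable (ε ∈ FIRST(B)), continue to the next symbol.
All symbols are nullable, so ε is in the result.
FIRST(Y B) = { '-', 'e', ε }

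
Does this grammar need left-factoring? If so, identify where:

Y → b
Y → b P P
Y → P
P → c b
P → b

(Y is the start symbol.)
Left-factoring is needed when two productions for the same non-terminal
share a common prefix on the right-hand side.

Productions for Y:
  Y → b
  Y → b P P
  Y → P
Productions for P:
  P → c b
  P → b

Found common prefix 'b' in productions for Y

Answer: Yes, Y has productions with common prefix 'b'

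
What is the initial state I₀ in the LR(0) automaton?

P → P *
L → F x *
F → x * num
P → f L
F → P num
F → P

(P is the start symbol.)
First, augment the grammar with P' → P
I₀ = CLOSURE({ [P' → . P] }):
  [P' → . P] has the dot before P: add [P → . P *], [P → . f L]
No further items can be added.

I₀ = { [P → . P *], [P → . f L], [P' → . P] }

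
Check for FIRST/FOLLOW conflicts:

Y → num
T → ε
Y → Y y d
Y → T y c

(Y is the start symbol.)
A FIRST/FOLLOW conflict occurs when a non-terminal N has a nullable alternative N → β (β ⇒* ε) and another alternative N → α with FIRST(α) ∩ FOLLOW(N) ≠ ∅: on such a lookahead the parser cannot decide between expanding α and letting N vanish via β.

Nullable non-terminals: T.
T has a nullable alternative but only one production, so nothing to check.

Y has no nullable alternative, so no FIRST/FOLLOW check is needed there.

No FIRST/FOLLOW conflicts found.

Answer: No FIRST/FOLLOW conflicts.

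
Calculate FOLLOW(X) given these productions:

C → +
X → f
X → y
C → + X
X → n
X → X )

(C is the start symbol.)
{ $, ')' }

To compute FOLLOW(X), find every occurrence of X on a right-hand side N → α X β: add FIRST(β) \ {ε}, and if β is empty or nullable also add FOLLOW(N). Iterate to a fixed point.

In C → + X: X is at the end, add FOLLOW(C)
In X → X ): X is followed by ')', add FIRST(')') \ {ε} = { ')' }

The FOLLOW sets referred to above (computed the same way, to a fixed point):
  FOLLOW(C) = { $ }

Taking the union: FOLLOW(X) = { $, ')' }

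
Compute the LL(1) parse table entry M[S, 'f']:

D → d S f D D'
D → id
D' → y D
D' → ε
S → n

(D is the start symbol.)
To find M[S, 'f'], we find productions for S where 'f' is in the predict set (PREDICT(N → α) = (FIRST(α) \ {ε}) ∪ (FOLLOW(N) if α ⇒* ε)).

S → n: PREDICT = { 'n' }

M[S, 'f'] is empty (no production applies)

Answer: Empty (error entry)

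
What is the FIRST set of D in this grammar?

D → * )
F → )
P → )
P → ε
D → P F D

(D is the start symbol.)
To compute FIRST(D), examine every production with D on the left-hand side, reading each right-hand side left to right until a non-nullable symbol is reached.

FIRST sets of the other non-terminals involved (by the same procedure, iterated to a fixed point):
  FIRST(P) = { ')', ε }
  FIRST(F) = { ')' }

From D → * ):
  - '*' is a terminal: add '*' and stop
From D → P F D:
  - P is a non-terminal: add FIRST(P) \ {ε} = { ')' }
    P is nullable, so continue to the next symbol
  - F is a non-terminal: add FIRST(F) \ {ε} = { ')' }
    F is not nullable, so stop

Collecting: FIRST(D) = { ')', '*' }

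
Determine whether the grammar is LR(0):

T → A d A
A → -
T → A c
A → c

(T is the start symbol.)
A grammar is LR(0) if no state in the canonical LR(0) collection has:
  - both a shift item (dot before a terminal) and a complete item (shift-reduce conflict), or
  - two or more complete items (reduce-reduce conflict; the accept item [T' → T .] counts as a complete item here).

Augment with T' → T and build the canonical LR(0) collection (I0 = CLOSURE({[T' → . T]}), then GOTO on every symbol after a dot until no new states appear). It has 8 states:
  I0: { [A → . -], [A → . c], [T → . A c], [T → . A d A], [T' → . T] }  — shift
  I1: { [A → - .] }  — reduce
  I2: { [T → A . c], [T → A . d A] }  — shift
  I3: { [T' → T .] }  — accept
  I4: { [A → c .] }  — reduce
  I5: { [T → A c .] }  — reduce
  I6: { [A → . -], [A → . c], [T → A d . A] }  — shift
  I7: { [T → A d A .] }  — reduce

Every state is either a pure shift/goto state or contains exactly one complete item and nothing to shift — no conflicts. The grammar is LR(0).

Answer: Yes, the grammar is LR(0)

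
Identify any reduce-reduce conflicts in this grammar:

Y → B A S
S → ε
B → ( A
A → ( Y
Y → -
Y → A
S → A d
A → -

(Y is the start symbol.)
A reduce-reduce conflict occurs when an LR(0) state has two complete items [A → α .] and [B → β .] — both call for a reduction, and with no lookahead the parser cannot choose between them.

Augment with Y' → Y and build the canonical LR(0) collection (I0 = CLOSURE({[Y' → . Y]}), then GOTO on every symbol after a dot until no new states appear). It has 14 states:
  I0: { [A → . ( Y], [A → . -], [B → . ( A], [Y → . -], [Y → . A], [Y → . B A S], [Y' → . Y] }  — shift
  I1: { [A → ( . Y], [A → . ( Y], [A → . -], [B → ( . A], [B → . ( A], [Y → . -], [Y → . A], [Y → . B A S] }  — shift
  I2: { [A → - .], [Y → - .] }  — 2 reduces
  I3: { [Y → A .] }  — reduce
  I4: { [A → . ( Y], [A → . -], [Y → B . A S] }  — shift
  I5: { [Y' → Y .] }  — accept
  I6: { [A → ( . Y], [A → . ( Y], [A → . -], [B → . ( A], [Y → . -], [Y → . A], [Y → . B A S] }  — shift
  I7: { [A → - .] }  — reduce
  I8: { [A → . ( Y], [A → . -], [S → . A d], [S → .], [Y → B A . S] }  — shift, reduce
  I9: { [S → A . d] }  — shift
  I10: { [Y → B A S .] }  — reduce
  I11: { [S → A d .] }  — reduce
  I12: { [A → ( Y .] }  — reduce
  I13: { [B → ( A .], [Y → A .] }  — 2 reduces

I2 contains complete items [A → - .], [Y → - .] — reduce-reduce conflict.
I13 contains complete items [B → ( A .], [Y → A .] — reduce-reduce conflict.

Answer: Yes — I2: [A → - .] vs [Y → - .]; I13: [B → ( A .] vs [Y → A .]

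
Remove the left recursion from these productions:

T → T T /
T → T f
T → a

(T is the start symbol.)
T is directly left-recursive. The standard transformation for
  A → A α₁ | ... | A α_m | β₁ | ... | β_n
is
  A  → β₁ A' | ... | β_n A'
  A' → α₁ A' | ... | α_m A' | ε

T → a becomes T → a T'
T → T T / becomes T' → T / T'
T → T f becomes T' → f T'
Add T' → ε

Resulting grammar:
T → a T'
T' → T / T'
T' → f T'
T' → ε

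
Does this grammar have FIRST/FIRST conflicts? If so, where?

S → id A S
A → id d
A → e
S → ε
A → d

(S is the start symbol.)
No FIRST/FIRST conflicts.

Productions for S:
  S → id A S: FIRST = { 'id' }
  S → ε: FIRST = { ε }
Productions for A:
  A → id d: FIRST = { 'id' }
  A → e: FIRST = { 'e' }
  A → d: FIRST = { 'd' }

All alternatives of each non-terminal have pairwise disjoint FIRST sets.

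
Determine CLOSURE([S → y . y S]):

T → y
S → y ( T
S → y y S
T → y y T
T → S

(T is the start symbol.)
{ [S → y . y S] }

To compute CLOSURE, for each item [A → α.Bβ] where B is a non-terminal, add [B → .γ] for all productions B → γ; repeat for the newly added items until nothing changes.

Start with: [S → y . y S]
The dot precedes the terminal y, so nothing is added.

CLOSURE = { [S → y . y S] }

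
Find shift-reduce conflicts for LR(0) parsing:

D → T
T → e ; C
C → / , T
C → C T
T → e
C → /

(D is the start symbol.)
A shift-reduce conflict occurs when an LR(0) state has both:
  - a complete (reduce) item [A → α .] (dot at the end), and
  - a shift item [B → β . c γ] (dot before a terminal).

Augment with D' → D and build the canonical LR(0) collection (I0 = CLOSURE({[D' → . D]}), then GOTO on every symbol after a dot until no new states appear). It has 10 states:
  I0: { [D → . T], [D' → . D], [T → . e ; C], [T → . e] }  — shift
  I1: { [D' → D .] }  — accept
  I2: { [D → T .] }  — reduce
  I3: { [T → e . ; C], [T → e .] }  — shift, reduce
  I4: { [C → . / , T], [C → . /], [C → . C T], [T → e ; . C] }  — shift
  I5: { [C → / . , T], [C → / .] }  — shift, reduce
  I6: { [C → C . T], [T → . e ; C], [T → . e], [T → e ; C .] }  — shift, reduce
  I7: { [C → C T .] }  — reduce
  I8: { [C → / , . T], [T → . e ; C], [T → . e] }  — shift
  I9: { [C → / , T .] }  — reduce

I3 contains reduce item [T → e .] and shift item [T → e . ; C] — shift-reduce conflict.
I5 contains reduce item [C → / .] and shift item [C → / . , T] — shift-reduce conflict.
I6 contains reduce item [T → e ; C .] and shift items [T → . e], [T → . e ; C] — shift-reduce conflict.

Answer: Yes — I3: [T → e .] vs [T → e . ; C]; I5: [C → / .] vs [C → / . , T]; I6: [T → e ; C .] vs [T → . e]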